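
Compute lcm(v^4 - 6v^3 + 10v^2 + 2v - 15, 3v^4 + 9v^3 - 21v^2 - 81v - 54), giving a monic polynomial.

v^6 - v^5 - 14v^4 + 16v^3 + 55v^2 - 63v - 90

Repeated division with remainder:
  v^4 - 6v^3 + 10v^2 + 2v - 15 = (1/3)(3v^4 + 9v^3 - 21v^2 - 81v - 54) + (-9v^3 + 17v^2 + 29v + 3)
  3v^4 + 9v^3 - 21v^2 - 81v - 54 = (-(1/3)v - 44/27)(-9v^3 + 17v^2 + 29v + 3) + ((442/27)v^2 - (884/27)v - 442/9)
  -9v^3 + 17v^2 + 29v + 3 = (-(243/442)v - 27/442)((442/27)v^2 - (884/27)v - 442/9) + (0)
Last nonzero remainder: (442/27)v^2 - (884/27)v - 442/9. Dividing through by 442/27 gives the monic gcd v^2 - 2v - 3.
Then lcm(f, g) = f·g / gcd(f, g); expanding and making the result monic gives the answer.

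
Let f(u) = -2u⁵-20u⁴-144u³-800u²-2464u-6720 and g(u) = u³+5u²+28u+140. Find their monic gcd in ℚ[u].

By polynomial division,
  -2u⁵-20u⁴-144u³-800u²-2464u-6720 = (-2u²-10u-38)(u³+5u²+28u+140) + (-50u²-1400)
  u³+5u²+28u+140 = (-(1/50)u-1/10)(-50u²-1400) + (0)
Last nonzero remainder: -50u²-1400. Dividing through by -50 gives the monic gcd u²+28.

u²+28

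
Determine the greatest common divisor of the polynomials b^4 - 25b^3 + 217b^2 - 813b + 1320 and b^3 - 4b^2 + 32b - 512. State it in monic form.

b - 8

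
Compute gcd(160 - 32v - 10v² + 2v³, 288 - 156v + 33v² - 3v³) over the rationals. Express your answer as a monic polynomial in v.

-4 + v

By polynomial division,
  2v³ - 10v² - 32v + 160 = (-2/3)(-3v³ + 33v² - 156v + 288) + (12v² - 136v + 352)
  -3v³ + 33v² - 156v + 288 = (-(1/4)v - 1/12)(12v² - 136v + 352) + (-(238/3)v + 952/3)
  12v² - 136v + 352 = (-(18/119)v + 132/119)(-(238/3)v + 952/3) + (0)
Last nonzero remainder: -(238/3)v + 952/3. Dividing through by -238/3 gives the monic gcd v - 4.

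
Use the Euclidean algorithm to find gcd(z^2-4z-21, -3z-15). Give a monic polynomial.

1

Repeated division with remainder:
  z^2-4z-21 = (-(1/3)z+3)(-3z-15) + (24)
  -3z-15 = (-(1/8)z-5/8)(24) + (0)
The last nonzero remainder is the constant 24, so the polynomials are coprime and gcd = 1.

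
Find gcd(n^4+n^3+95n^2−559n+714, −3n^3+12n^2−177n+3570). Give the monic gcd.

n^2+6n+119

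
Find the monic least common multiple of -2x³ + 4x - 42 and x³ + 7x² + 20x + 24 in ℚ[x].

Repeated division with remainder:
  -2x³ + 4x - 42 = (-2)(x³ + 7x² + 20x + 24) + (14x² + 44x + 6)
  x³ + 7x² + 20x + 24 = ((1/14)x + 27/98)(14x² + 44x + 6) + ((365/49)x + 1095/49)
  14x² + 44x + 6 = ((686/365)x + 98/365)((365/49)x + 1095/49) + (0)
Last nonzero remainder: (365/49)x + 1095/49. Dividing through by 365/49 gives the monic gcd x + 3.
Then lcm(f, g) = f·g / gcd(f, g); expanding and making the result monic gives the answer.

x⁵ + 4x⁴ + 6x³ + 13x² + 68x + 168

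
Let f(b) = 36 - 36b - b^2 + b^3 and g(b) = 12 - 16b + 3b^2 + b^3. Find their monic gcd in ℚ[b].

-6 + 5b + b^2

Euclidean algorithm in ℚ[b]:
  b^3 - b^2 - 36b + 36 = (b^3 + 3b^2 - 16b + 12) + (-4b^2 - 20b + 24)
  b^3 + 3b^2 - 16b + 12 = (-(1/4)b + 1/2)(-4b^2 - 20b + 24) + (0)
Last nonzero remainder: -4b^2 - 20b + 24. Dividing through by -4 gives the monic gcd b^2 + 5b - 6.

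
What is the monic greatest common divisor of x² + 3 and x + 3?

1

By polynomial division,
  x² + 3 = (x - 3)(x + 3) + (12)
  x + 3 = ((1/12)x + 1/4)(12) + (0)
The last nonzero remainder is the constant 12, so the polynomials are coprime and gcd = 1.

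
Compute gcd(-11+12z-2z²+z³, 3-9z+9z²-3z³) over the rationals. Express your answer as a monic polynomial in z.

-1+z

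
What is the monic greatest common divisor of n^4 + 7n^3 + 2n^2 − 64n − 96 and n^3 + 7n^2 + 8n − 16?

Apply the Euclidean algorithm:
  n^4 + 7n^3 + 2n^2 − 64n − 96 = (n)(n^3 + 7n^2 + 8n − 16) + (−6n^2 − 48n − 96)
  n^3 + 7n^2 + 8n − 16 = (−(1/6)n + 1/6)(−6n^2 − 48n − 96) + (0)
Last nonzero remainder: −6n^2 − 48n − 96. Dividing through by −6 gives the monic gcd n^2 + 8n + 16.

n^2 + 8n + 16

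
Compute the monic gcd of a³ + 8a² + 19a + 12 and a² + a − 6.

Repeated division with remainder:
  a³ + 8a² + 19a + 12 = (a + 7)(a² + a − 6) + (18a + 54)
  a² + a − 6 = ((1/18)a − 1/9)(18a + 54) + (0)
Last nonzero remainder: 18a + 54. Dividing through by 18 gives the monic gcd a + 3.

a + 3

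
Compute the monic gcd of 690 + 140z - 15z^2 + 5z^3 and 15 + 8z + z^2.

3 + z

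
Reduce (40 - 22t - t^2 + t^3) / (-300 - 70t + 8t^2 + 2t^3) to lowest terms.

(8 - 6t + t^2)/(-60 - 2t + 2t^2)

Apply the Euclidean algorithm:
  t^3 - t^2 - 22t + 40 = (1/2)(2t^3 + 8t^2 - 70t - 300) + (-5t^2 + 13t + 190)
  2t^3 + 8t^2 - 70t - 300 = (-(2/5)t - 66/25)(-5t^2 + 13t + 190) + ((1008/25)t + 1008/5)
  -5t^2 + 13t + 190 = (-(125/1008)t + 475/504)((1008/25)t + 1008/5) + (0)
Last nonzero remainder: (1008/25)t + 1008/5. Dividing through by 1008/25 gives the monic gcd t + 5.
Cancel t + 5 from numerator and denominator to get the reduced form.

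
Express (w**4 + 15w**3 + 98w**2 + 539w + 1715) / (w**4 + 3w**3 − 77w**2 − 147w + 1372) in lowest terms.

Apply the Euclidean algorithm:
  w**4 + 15w**3 + 98w**2 + 539w + 1715 = (w**4 + 3w**3 − 77w**2 − 147w + 1372) + (12w**3 + 175w**2 + 686w + 343)
  w**4 + 3w**3 − 77w**2 − 147w + 1372 = ((1/12)w − 139/144)(12w**3 + 175w**2 + 686w + 343) + ((5005/144)w**2 + (35035/72)w + 245245/144)
  12w**3 + 175w**2 + 686w + 343 = ((1728/5005)w + 144/715)((5005/144)w**2 + (35035/72)w + 245245/144) + (0)
Last nonzero remainder: (5005/144)w**2 + (35035/72)w + 245245/144. Dividing through by 5005/144 gives the monic gcd w**2 + 14w + 49.
Cancel w**2 + 14w + 49 from numerator and denominator to get the reduced form.

(w**2 + w + 35)/(w**2 − 11w + 28)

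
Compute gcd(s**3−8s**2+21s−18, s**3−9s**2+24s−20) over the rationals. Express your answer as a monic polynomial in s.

Euclidean algorithm in ℚ[s]:
  s**3−8s**2+21s−18 = (s**3−9s**2+24s−20) + (s**2−3s+2)
  s**3−9s**2+24s−20 = (s−6)(s**2−3s+2) + (4s−8)
  s**2−3s+2 = ((1/4)s−1/4)(4s−8) + (0)
Last nonzero remainder: 4s−8. Dividing through by 4 gives the monic gcd s−2.

s−2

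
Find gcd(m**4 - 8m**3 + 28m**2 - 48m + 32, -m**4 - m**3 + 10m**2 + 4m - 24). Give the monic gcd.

m**2 - 4m + 4

Apply the Euclidean algorithm:
  m**4 - 8m**3 + 28m**2 - 48m + 32 = (-1)(-m**4 - m**3 + 10m**2 + 4m - 24) + (-9m**3 + 38m**2 - 44m + 8)
  -m**4 - m**3 + 10m**2 + 4m - 24 = ((1/9)m + 47/81)(-9m**3 + 38m**2 - 44m + 8) + (-(580/81)m**2 + (2320/81)m - 2320/81)
  -9m**3 + 38m**2 - 44m + 8 = ((729/580)m - 81/290)(-(580/81)m**2 + (2320/81)m - 2320/81) + (0)
Last nonzero remainder: -(580/81)m**2 + (2320/81)m - 2320/81. Dividing through by -580/81 gives the monic gcd m**2 - 4m + 4.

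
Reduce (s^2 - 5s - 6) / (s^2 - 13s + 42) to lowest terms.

(s + 1)/(s - 7)

By polynomial division,
  s^2 - 5s - 6 = (s^2 - 13s + 42) + (8s - 48)
  s^2 - 13s + 42 = ((1/8)s - 7/8)(8s - 48) + (0)
Last nonzero remainder: 8s - 48. Dividing through by 8 gives the monic gcd s - 6.
Cancel s - 6 from numerator and denominator to get the reduced form.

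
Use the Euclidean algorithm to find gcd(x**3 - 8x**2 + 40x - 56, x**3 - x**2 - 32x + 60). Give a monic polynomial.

x - 2

Repeated division with remainder:
  x**3 - 8x**2 + 40x - 56 = (x**3 - x**2 - 32x + 60) + (-7x**2 + 72x - 116)
  x**3 - x**2 - 32x + 60 = (-(1/7)x - 65/49)(-7x**2 + 72x - 116) + ((2300/49)x - 4600/49)
  -7x**2 + 72x - 116 = (-(343/2300)x + 1421/1150)((2300/49)x - 4600/49) + (0)
Last nonzero remainder: (2300/49)x - 4600/49. Dividing through by 2300/49 gives the monic gcd x - 2.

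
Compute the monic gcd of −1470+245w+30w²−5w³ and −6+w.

−6+w

Euclidean algorithm in ℚ[w]:
  −5w³+30w²+245w−1470 = (−5w²+245)(w−6) + (0)
The last nonzero remainder w−6 is already monic.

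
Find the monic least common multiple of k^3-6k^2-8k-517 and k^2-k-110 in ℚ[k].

k^4+4k^3-68k^2-597k-5170

Apply the Euclidean algorithm:
  k^3-6k^2-8k-517 = (k-5)(k^2-k-110) + (97k-1067)
  k^2-k-110 = ((1/97)k+10/97)(97k-1067) + (0)
Last nonzero remainder: 97k-1067. Dividing through by 97 gives the monic gcd k-11.
Then lcm(f, g) = f·g / gcd(f, g); expanding and making the result monic gives the answer.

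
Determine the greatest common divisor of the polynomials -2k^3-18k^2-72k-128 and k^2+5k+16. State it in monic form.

Repeated division with remainder:
  -2k^3-18k^2-72k-128 = (-2k-8)(k^2+5k+16) + (0)
The last nonzero remainder k^2+5k+16 is already monic.

k^2+5k+16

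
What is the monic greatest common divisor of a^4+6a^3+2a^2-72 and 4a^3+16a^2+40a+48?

Euclidean algorithm in ℚ[a]:
  a^4+6a^3+2a^2-72 = ((1/4)a+1/2)(4a^3+16a^2+40a+48) + (-16a^2-32a-96)
  4a^3+16a^2+40a+48 = (-(1/4)a-1/2)(-16a^2-32a-96) + (0)
Last nonzero remainder: -16a^2-32a-96. Dividing through by -16 gives the monic gcd a^2+2a+6.

a^2+2a+6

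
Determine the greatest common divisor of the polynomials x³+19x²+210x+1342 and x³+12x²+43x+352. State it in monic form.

x+11

By polynomial division,
  x³+19x²+210x+1342 = (x³+12x²+43x+352) + (7x²+167x+990)
  x³+12x²+43x+352 = ((1/7)x-83/49)(7x²+167x+990) + ((9038/49)x+99418/49)
  7x²+167x+990 = ((343/9038)x+2205/4519)((9038/49)x+99418/49) + (0)
Last nonzero remainder: (9038/49)x+99418/49. Dividing through by 9038/49 gives the monic gcd x+11.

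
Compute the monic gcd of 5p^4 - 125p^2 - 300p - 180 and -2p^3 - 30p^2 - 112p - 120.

p^2 + 5p + 6

By polynomial division,
  5p^4 - 125p^2 - 300p - 180 = (-(5/2)p + 75/2)(-2p^3 - 30p^2 - 112p - 120) + (720p^2 + 3600p + 4320)
  -2p^3 - 30p^2 - 112p - 120 = (-(1/360)p - 1/36)(720p^2 + 3600p + 4320) + (0)
Last nonzero remainder: 720p^2 + 3600p + 4320. Dividing through by 720 gives the monic gcd p^2 + 5p + 6.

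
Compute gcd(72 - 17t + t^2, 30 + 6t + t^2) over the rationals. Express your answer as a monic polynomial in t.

By polynomial division,
  t^2 - 17t + 72 = (t^2 + 6t + 30) + (-23t + 42)
  t^2 + 6t + 30 = (-(1/23)t - 180/529)(-23t + 42) + (23430/529)
  -23t + 42 = (-(12167/23430)t + 3703/3905)(23430/529) + (0)
The last nonzero remainder is the constant 23430/529, so the polynomials are coprime and gcd = 1.

1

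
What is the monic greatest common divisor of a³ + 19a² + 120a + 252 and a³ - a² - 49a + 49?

a + 7

By polynomial division,
  a³ + 19a² + 120a + 252 = (a³ - a² - 49a + 49) + (20a² + 169a + 203)
  a³ - a² - 49a + 49 = ((1/20)a - 189/400)(20a² + 169a + 203) + ((8281/400)a + 57967/400)
  20a² + 169a + 203 = ((8000/8281)a + 11600/8281)((8281/400)a + 57967/400) + (0)
Last nonzero remainder: (8281/400)a + 57967/400. Dividing through by 8281/400 gives the monic gcd a + 7.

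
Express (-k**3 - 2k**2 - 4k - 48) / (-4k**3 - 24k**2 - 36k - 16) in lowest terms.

By polynomial division,
  -k**3 - 2k**2 - 4k - 48 = (1/4)(-4k**3 - 24k**2 - 36k - 16) + (4k**2 + 5k - 44)
  -4k**3 - 24k**2 - 36k - 16 = (-k - 19/4)(4k**2 + 5k - 44) + (-(225/4)k - 225)
  4k**2 + 5k - 44 = (-(16/225)k + 44/225)(-(225/4)k - 225) + (0)
Last nonzero remainder: -(225/4)k - 225. Dividing through by -225/4 gives the monic gcd k + 4.
Cancel k + 4 from numerator and denominator to get the reduced form.

(k**2 - 2k + 12)/(4k**2 + 8k + 4)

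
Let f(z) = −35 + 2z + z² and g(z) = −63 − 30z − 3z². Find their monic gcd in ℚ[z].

7 + z

Repeated division with remainder:
  z² + 2z − 35 = (−1/3)(−3z² − 30z − 63) + (−8z − 56)
  −3z² − 30z − 63 = ((3/8)z + 9/8)(−8z − 56) + (0)
Last nonzero remainder: −8z − 56. Dividing through by −8 gives the monic gcd z + 7.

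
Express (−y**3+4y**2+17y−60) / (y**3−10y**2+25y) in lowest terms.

(−y**2−y+12)/(y**2−5y)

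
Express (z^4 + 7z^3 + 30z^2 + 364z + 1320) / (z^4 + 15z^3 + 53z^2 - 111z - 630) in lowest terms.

(z^2 - 4z + 44)/(z^2 + 4z - 21)

Euclidean algorithm in ℚ[z]:
  z^4 + 7z^3 + 30z^2 + 364z + 1320 = (z^4 + 15z^3 + 53z^2 - 111z - 630) + (-8z^3 - 23z^2 + 475z + 1950)
  z^4 + 15z^3 + 53z^2 - 111z - 630 = (-(1/8)z - 97/64)(-8z^3 - 23z^2 + 475z + 1950) + ((4961/64)z^2 + (54571/64)z + 74415/32)
  -8z^3 - 23z^2 + 475z + 1950 = (-(512/4961)z + 4160/4961)((4961/64)z^2 + (54571/64)z + 74415/32) + (0)
Last nonzero remainder: (4961/64)z^2 + (54571/64)z + 74415/32. Dividing through by 4961/64 gives the monic gcd z^2 + 11z + 30.
Cancel z^2 + 11z + 30 from numerator and denominator to get the reduced form.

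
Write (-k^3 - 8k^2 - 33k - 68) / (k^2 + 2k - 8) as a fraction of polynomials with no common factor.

Repeated division with remainder:
  -k^3 - 8k^2 - 33k - 68 = (-k - 6)(k^2 + 2k - 8) + (-29k - 116)
  k^2 + 2k - 8 = (-(1/29)k + 2/29)(-29k - 116) + (0)
Last nonzero remainder: -29k - 116. Dividing through by -29 gives the monic gcd k + 4.
Cancel k + 4 from numerator and denominator to get the reduced form.

(-k^2 - 4k - 17)/(k - 2)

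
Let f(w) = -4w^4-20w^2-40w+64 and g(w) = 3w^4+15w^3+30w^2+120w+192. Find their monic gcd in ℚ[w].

w^3+w^2+6w+16

Euclidean algorithm in ℚ[w]:
  -4w^4-20w^2-40w+64 = (-4/3)(3w^4+15w^3+30w^2+120w+192) + (20w^3+20w^2+120w+320)
  3w^4+15w^3+30w^2+120w+192 = ((3/20)w+3/5)(20w^3+20w^2+120w+320) + (0)
Last nonzero remainder: 20w^3+20w^2+120w+320. Dividing through by 20 gives the monic gcd w^3+w^2+6w+16.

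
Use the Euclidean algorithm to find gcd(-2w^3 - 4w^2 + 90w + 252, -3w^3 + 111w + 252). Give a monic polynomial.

Apply the Euclidean algorithm:
  -2w^3 - 4w^2 + 90w + 252 = (2/3)(-3w^3 + 111w + 252) + (-4w^2 + 16w + 84)
  -3w^3 + 111w + 252 = ((3/4)w + 3)(-4w^2 + 16w + 84) + (0)
Last nonzero remainder: -4w^2 + 16w + 84. Dividing through by -4 gives the monic gcd w^2 - 4w - 21.

w^2 - 4w - 21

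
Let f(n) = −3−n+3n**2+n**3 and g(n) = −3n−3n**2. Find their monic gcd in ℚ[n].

1+n

By polynomial division,
  n**3+3n**2−n−3 = (−(1/3)n−2/3)(−3n**2−3n) + (−3n−3)
  −3n**2−3n = (n)(−3n−3) + (0)
Last nonzero remainder: −3n−3. Dividing through by −3 gives the monic gcd n+1.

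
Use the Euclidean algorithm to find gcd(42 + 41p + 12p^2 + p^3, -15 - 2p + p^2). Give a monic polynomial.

Repeated division with remainder:
  p^3 + 12p^2 + 41p + 42 = (p + 14)(p^2 - 2p - 15) + (84p + 252)
  p^2 - 2p - 15 = ((1/84)p - 5/84)(84p + 252) + (0)
Last nonzero remainder: 84p + 252. Dividing through by 84 gives the monic gcd p + 3.

3 + p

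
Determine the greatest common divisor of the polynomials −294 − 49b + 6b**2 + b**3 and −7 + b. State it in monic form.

Euclidean algorithm in ℚ[b]:
  b**3 + 6b**2 − 49b − 294 = (b**2 + 13b + 42)(b − 7) + (0)
The last nonzero remainder b − 7 is already monic.

−7 + b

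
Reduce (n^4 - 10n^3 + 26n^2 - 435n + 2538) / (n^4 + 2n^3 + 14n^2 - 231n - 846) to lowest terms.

Euclidean algorithm in ℚ[n]:
  n^4 - 10n^3 + 26n^2 - 435n + 2538 = (n^4 + 2n^3 + 14n^2 - 231n - 846) + (-12n^3 + 12n^2 - 204n + 3384)
  n^4 + 2n^3 + 14n^2 - 231n - 846 = (-(1/12)n - 1/4)(-12n^3 + 12n^2 - 204n + 3384) + (0)
Last nonzero remainder: -12n^3 + 12n^2 - 204n + 3384. Dividing through by -12 gives the monic gcd n^3 - n^2 + 17n - 282.
Cancel n^3 - n^2 + 17n - 282 from numerator and denominator to get the reduced form.

(n - 9)/(n + 3)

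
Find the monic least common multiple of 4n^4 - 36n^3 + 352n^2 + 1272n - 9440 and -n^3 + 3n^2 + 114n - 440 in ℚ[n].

n^6 - 8n^5 - 31n^4 + 1396n^3 - 11722n^2 - 37340n + 259600

Euclidean algorithm in ℚ[n]:
  4n^4 - 36n^3 + 352n^2 + 1272n - 9440 = (-4n + 24)(-n^3 + 3n^2 + 114n - 440) + (736n^2 - 3224n + 1120)
  -n^3 + 3n^2 + 114n - 440 = (-(1/736)n - 127/67712)(736n^2 - 3224n + 1120) + ((926595/8464)n - 926595/2116)
  736n^2 - 3224n + 1120 = ((6229504/926595)n - 473984/185319)((926595/8464)n - 926595/2116) + (0)
Last nonzero remainder: (926595/8464)n - 926595/2116. Dividing through by 926595/8464 gives the monic gcd n - 4.
Then lcm(f, g) = f·g / gcd(f, g); expanding and making the result monic gives the answer.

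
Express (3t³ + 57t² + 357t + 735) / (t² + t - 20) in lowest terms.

Repeated division with remainder:
  3t³ + 57t² + 357t + 735 = (3t + 54)(t² + t - 20) + (363t + 1815)
  t² + t - 20 = ((1/363)t - 4/363)(363t + 1815) + (0)
Last nonzero remainder: 363t + 1815. Dividing through by 363 gives the monic gcd t + 5.
Cancel t + 5 from numerator and denominator to get the reduced form.

(3t² + 42t + 147)/(t - 4)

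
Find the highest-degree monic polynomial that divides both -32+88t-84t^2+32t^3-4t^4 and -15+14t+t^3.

-1+t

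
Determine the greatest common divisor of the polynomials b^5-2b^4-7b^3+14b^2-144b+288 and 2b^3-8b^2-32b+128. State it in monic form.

b^2-16

Repeated division with remainder:
  b^5-2b^4-7b^3+14b^2-144b+288 = ((1/2)b^2+b+17/2)(2b^3-8b^2-32b+128) + (50b^2-800)
  2b^3-8b^2-32b+128 = ((1/25)b-4/25)(50b^2-800) + (0)
Last nonzero remainder: 50b^2-800. Dividing through by 50 gives the monic gcd b^2-16.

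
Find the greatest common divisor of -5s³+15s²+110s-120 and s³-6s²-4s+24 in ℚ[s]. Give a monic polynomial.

s-6

By polynomial division,
  -5s³+15s²+110s-120 = (-5)(s³-6s²-4s+24) + (-15s²+90s)
  s³-6s²-4s+24 = (-(1/15)s)(-15s²+90s) + (-4s+24)
  -15s²+90s = ((15/4)s)(-4s+24) + (0)
Last nonzero remainder: -4s+24. Dividing through by -4 gives the monic gcd s-6.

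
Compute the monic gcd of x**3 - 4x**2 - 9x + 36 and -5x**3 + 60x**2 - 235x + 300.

x**2 - 7x + 12

Euclidean algorithm in ℚ[x]:
  x**3 - 4x**2 - 9x + 36 = (-1/5)(-5x**3 + 60x**2 - 235x + 300) + (8x**2 - 56x + 96)
  -5x**3 + 60x**2 - 235x + 300 = (-(5/8)x + 25/8)(8x**2 - 56x + 96) + (0)
Last nonzero remainder: 8x**2 - 56x + 96. Dividing through by 8 gives the monic gcd x**2 - 7x + 12.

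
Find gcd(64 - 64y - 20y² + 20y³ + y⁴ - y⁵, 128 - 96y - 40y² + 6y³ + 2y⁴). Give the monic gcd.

16 - 16y - y² + y³

Apply the Euclidean algorithm:
  -y⁵ + y⁴ + 20y³ - 20y² - 64y + 64 = (-(1/2)y + 2)(2y⁴ + 6y³ - 40y² - 96y + 128) + (-12y³ + 12y² + 192y - 192)
  2y⁴ + 6y³ - 40y² - 96y + 128 = (-(1/6)y - 2/3)(-12y³ + 12y² + 192y - 192) + (0)
Last nonzero remainder: -12y³ + 12y² + 192y - 192. Dividing through by -12 gives the monic gcd y³ - y² - 16y + 16.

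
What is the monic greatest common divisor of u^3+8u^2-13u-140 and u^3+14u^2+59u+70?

u^2+12u+35

Apply the Euclidean algorithm:
  u^3+8u^2-13u-140 = (u^3+14u^2+59u+70) + (-6u^2-72u-210)
  u^3+14u^2+59u+70 = (-(1/6)u-1/3)(-6u^2-72u-210) + (0)
Last nonzero remainder: -6u^2-72u-210. Dividing through by -6 gives the monic gcd u^2+12u+35.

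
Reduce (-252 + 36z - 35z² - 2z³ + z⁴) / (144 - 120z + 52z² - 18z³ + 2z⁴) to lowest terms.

(-42 - z + z²)/(24 - 16z + 2z²)

Repeated division with remainder:
  z⁴ - 2z³ - 35z² + 36z - 252 = (1/2)(2z⁴ - 18z³ + 52z² - 120z + 144) + (7z³ - 61z² + 96z - 324)
  2z⁴ - 18z³ + 52z² - 120z + 144 = ((2/7)z - 4/49)(7z³ - 61z² + 96z - 324) + ((960/49)z² - (960/49)z + 5760/49)
  7z³ - 61z² + 96z - 324 = ((343/960)z - 441/160)((960/49)z² - (960/49)z + 5760/49) + (0)
Last nonzero remainder: (960/49)z² - (960/49)z + 5760/49. Dividing through by 960/49 gives the monic gcd z² - z + 6.
Cancel z² - z + 6 from numerator and denominator to get the reduced form.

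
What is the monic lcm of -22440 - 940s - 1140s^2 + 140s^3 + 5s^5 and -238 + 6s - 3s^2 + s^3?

31416 - 3172s + 1408s^2 - 424s^3 + 28s^4 - 7s^5 + s^6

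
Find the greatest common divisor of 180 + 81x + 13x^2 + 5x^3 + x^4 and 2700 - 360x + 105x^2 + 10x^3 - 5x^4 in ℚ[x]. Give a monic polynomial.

15 - 2x + x^2

By polynomial division,
  x^4 + 5x^3 + 13x^2 + 81x + 180 = (-1/5)(-5x^4 + 10x^3 + 105x^2 - 360x + 2700) + (7x^3 + 34x^2 + 9x + 720)
  -5x^4 + 10x^3 + 105x^2 - 360x + 2700 = (-(5/7)x + 240/49)(7x^3 + 34x^2 + 9x + 720) + (-(2700/49)x^2 + (5400/49)x - 40500/49)
  7x^3 + 34x^2 + 9x + 720 = (-(343/2700)x - 196/225)(-(2700/49)x^2 + (5400/49)x - 40500/49) + (0)
Last nonzero remainder: -(2700/49)x^2 + (5400/49)x - 40500/49. Dividing through by -2700/49 gives the monic gcd x^2 - 2x + 15.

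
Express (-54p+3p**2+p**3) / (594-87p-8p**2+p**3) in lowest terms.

(p)/(-11+p)

Repeated division with remainder:
  p**3+3p**2-54p = (p**3-8p**2-87p+594) + (11p**2+33p-594)
  p**3-8p**2-87p+594 = ((1/11)p-1)(11p**2+33p-594) + (0)
Last nonzero remainder: 11p**2+33p-594. Dividing through by 11 gives the monic gcd p**2+3p-54.
Cancel p**2+3p-54 from numerator and denominator to get the reduced form.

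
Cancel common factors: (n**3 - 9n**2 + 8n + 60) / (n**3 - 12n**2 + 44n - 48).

(n**2 - 3n - 10)/(n**2 - 6n + 8)

Repeated division with remainder:
  n**3 - 9n**2 + 8n + 60 = (n**3 - 12n**2 + 44n - 48) + (3n**2 - 36n + 108)
  n**3 - 12n**2 + 44n - 48 = ((1/3)n)(3n**2 - 36n + 108) + (8n - 48)
  3n**2 - 36n + 108 = ((3/8)n - 9/4)(8n - 48) + (0)
Last nonzero remainder: 8n - 48. Dividing through by 8 gives the monic gcd n - 6.
Cancel n - 6 from numerator and denominator to get the reduced form.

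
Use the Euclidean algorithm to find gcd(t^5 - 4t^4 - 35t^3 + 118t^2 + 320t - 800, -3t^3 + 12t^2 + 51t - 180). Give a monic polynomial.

t^2 - t - 20

Euclidean algorithm in ℚ[t]:
  t^5 - 4t^4 - 35t^3 + 118t^2 + 320t - 800 = (-(1/3)t^2 + 6)(-3t^3 + 12t^2 + 51t - 180) + (-14t^2 + 14t + 280)
  -3t^3 + 12t^2 + 51t - 180 = ((3/14)t - 9/14)(-14t^2 + 14t + 280) + (0)
Last nonzero remainder: -14t^2 + 14t + 280. Dividing through by -14 gives the monic gcd t^2 - t - 20.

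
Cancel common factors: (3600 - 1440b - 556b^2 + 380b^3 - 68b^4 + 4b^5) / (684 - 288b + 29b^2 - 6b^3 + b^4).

Apply the Euclidean algorithm:
  4b^5 - 68b^4 + 380b^3 - 556b^2 - 1440b + 3600 = (4b - 44)(b^4 - 6b^3 + 29b^2 - 288b + 684) + (1872b^2 - 16848b + 33696)
  b^4 - 6b^3 + 29b^2 - 288b + 684 = ((1/1872)b^2 + (1/624)b + 19/936)(1872b^2 - 16848b + 33696) + (0)
Last nonzero remainder: 1872b^2 - 16848b + 33696. Dividing through by 1872 gives the monic gcd b^2 - 9b + 18.
Cancel b^2 - 9b + 18 from numerator and denominator to get the reduced form.

(200 + 20b - 32b^2 + 4b^3)/(38 + 3b + b^2)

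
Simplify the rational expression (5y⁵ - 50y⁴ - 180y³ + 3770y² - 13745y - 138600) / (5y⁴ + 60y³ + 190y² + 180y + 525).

(y³ - 22y² + 193y - 792)/(y² + 3)

Euclidean algorithm in ℚ[y]:
  5y⁵ - 50y⁴ - 180y³ + 3770y² - 13745y - 138600 = (y - 22)(5y⁴ + 60y³ + 190y² + 180y + 525) + (950y³ + 7770y² - 10310y - 127050)
  5y⁴ + 60y³ + 190y² + 180y + 525 = ((1/190)y + 363/18050)(950y³ + 7770y² - 10310y - 127050) + ((158844/1805)y² + (1906128/1805)y + 1111908/361)
  950y³ + 7770y² - 10310y - 127050 = ((857375/79422)y - 1092025/26474)((158844/1805)y² + (1906128/1805)y + 1111908/361) + (0)
Last nonzero remainder: (158844/1805)y² + (1906128/1805)y + 1111908/361. Dividing through by 158844/1805 gives the monic gcd y² + 12y + 35.
Cancel y² + 12y + 35 from numerator and denominator to get the reduced form.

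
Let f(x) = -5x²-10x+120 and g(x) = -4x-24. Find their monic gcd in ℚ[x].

x+6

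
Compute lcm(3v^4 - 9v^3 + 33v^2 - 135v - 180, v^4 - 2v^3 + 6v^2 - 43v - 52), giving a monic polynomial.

Repeated division with remainder:
  3v^4 - 9v^3 + 33v^2 - 135v - 180 = (3)(v^4 - 2v^3 + 6v^2 - 43v - 52) + (-3v^3 + 15v^2 - 6v - 24)
  v^4 - 2v^3 + 6v^2 - 43v - 52 = (-(1/3)v - 1)(-3v^3 + 15v^2 - 6v - 24) + (19v^2 - 57v - 76)
  -3v^3 + 15v^2 - 6v - 24 = (-(3/19)v + 6/19)(19v^2 - 57v - 76) + (0)
Last nonzero remainder: 19v^2 - 57v - 76. Dividing through by 19 gives the monic gcd v^2 - 3v - 4.
Then lcm(f, g) = f·g / gcd(f, g); expanding and making the result monic gives the answer.

v^6 - 2v^5 + 21v^4 - 73v^3 + 38v^2 - 645v - 780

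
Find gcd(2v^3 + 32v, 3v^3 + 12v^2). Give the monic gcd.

v

Repeated division with remainder:
  2v^3 + 32v = (2/3)(3v^3 + 12v^2) + (-8v^2 + 32v)
  3v^3 + 12v^2 = (-(3/8)v - 3)(-8v^2 + 32v) + (96v)
  -8v^2 + 32v = (-(1/12)v + 1/3)(96v) + (0)
Last nonzero remainder: 96v. Dividing through by 96 gives the monic gcd v.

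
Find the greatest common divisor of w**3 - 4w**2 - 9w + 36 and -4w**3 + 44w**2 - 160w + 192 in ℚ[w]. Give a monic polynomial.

Euclidean algorithm in ℚ[w]:
  w**3 - 4w**2 - 9w + 36 = (-1/4)(-4w**3 + 44w**2 - 160w + 192) + (7w**2 - 49w + 84)
  -4w**3 + 44w**2 - 160w + 192 = (-(4/7)w + 16/7)(7w**2 - 49w + 84) + (0)
Last nonzero remainder: 7w**2 - 49w + 84. Dividing through by 7 gives the monic gcd w**2 - 7w + 12.

w**2 - 7w + 12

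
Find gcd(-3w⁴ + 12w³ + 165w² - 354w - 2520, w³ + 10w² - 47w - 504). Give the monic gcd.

w - 7

Apply the Euclidean algorithm:
  -3w⁴ + 12w³ + 165w² - 354w - 2520 = (-3w + 42)(w³ + 10w² - 47w - 504) + (-396w² + 108w + 18648)
  w³ + 10w² - 47w - 504 = (-(1/396)w - 113/4356)(-396w² + 108w + 18648) + ((350/121)w - 2450/121)
  -396w² + 108w + 18648 = (-(23958/175)w - 161172/175)((350/121)w - 2450/121) + (0)
Last nonzero remainder: (350/121)w - 2450/121. Dividing through by 350/121 gives the monic gcd w - 7.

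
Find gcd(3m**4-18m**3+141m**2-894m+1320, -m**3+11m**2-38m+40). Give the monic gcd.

By polynomial division,
  3m**4-18m**3+141m**2-894m+1320 = (-3m-15)(-m**3+11m**2-38m+40) + (192m**2-1344m+1920)
  -m**3+11m**2-38m+40 = (-(1/192)m+1/48)(192m**2-1344m+1920) + (0)
Last nonzero remainder: 192m**2-1344m+1920. Dividing through by 192 gives the monic gcd m**2-7m+10.

m**2-7m+10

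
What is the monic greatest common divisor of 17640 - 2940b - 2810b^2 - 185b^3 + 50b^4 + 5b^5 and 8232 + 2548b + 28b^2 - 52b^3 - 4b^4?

-294 - 49b + 6b^2 + b^3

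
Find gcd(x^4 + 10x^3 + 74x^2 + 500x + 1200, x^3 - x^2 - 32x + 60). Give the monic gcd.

By polynomial division,
  x^4 + 10x^3 + 74x^2 + 500x + 1200 = (x + 11)(x^3 - x^2 - 32x + 60) + (117x^2 + 792x + 540)
  x^3 - x^2 - 32x + 60 = ((1/117)x - 101/1521)(117x^2 + 792x + 540) + ((2700/169)x + 16200/169)
  117x^2 + 792x + 540 = ((2197/300)x + 169/30)((2700/169)x + 16200/169) + (0)
Last nonzero remainder: (2700/169)x + 16200/169. Dividing through by 2700/169 gives the monic gcd x + 6.

x + 6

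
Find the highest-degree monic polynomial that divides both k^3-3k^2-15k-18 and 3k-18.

By polynomial division,
  k^3-3k^2-15k-18 = ((1/3)k^2+k+1)(3k-18) + (0)
Last nonzero remainder: 3k-18. Dividing through by 3 gives the monic gcd k-6.

k-6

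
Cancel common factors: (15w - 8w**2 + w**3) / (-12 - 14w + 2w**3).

(-5w + w**2)/(4 + 6w + 2w**2)

Euclidean algorithm in ℚ[w]:
  w**3 - 8w**2 + 15w = (1/2)(2w**3 - 14w - 12) + (-8w**2 + 22w + 6)
  2w**3 - 14w - 12 = (-(1/4)w - 11/16)(-8w**2 + 22w + 6) + ((21/8)w - 63/8)
  -8w**2 + 22w + 6 = (-(64/21)w - 16/21)((21/8)w - 63/8) + (0)
Last nonzero remainder: (21/8)w - 63/8. Dividing through by 21/8 gives the monic gcd w - 3.
Cancel w - 3 from numerator and denominator to get the reduced form.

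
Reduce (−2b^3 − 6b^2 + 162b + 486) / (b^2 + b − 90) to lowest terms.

(−2b^2 − 24b − 54)/(b + 10)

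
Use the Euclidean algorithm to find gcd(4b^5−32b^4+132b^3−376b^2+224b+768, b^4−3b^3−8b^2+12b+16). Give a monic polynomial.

Apply the Euclidean algorithm:
  4b^5−32b^4+132b^3−376b^2+224b+768 = (4b−20)(b^4−3b^3−8b^2+12b+16) + (104b^3−584b^2+400b+1088)
  b^4−3b^3−8b^2+12b+16 = ((1/104)b+17/676)(104b^3−584b^2+400b+1088) + ((480/169)b^2−(1440/169)b−1920/169)
  104b^3−584b^2+400b+1088 = ((2197/60)b−2873/30)((480/169)b^2−(1440/169)b−1920/169) + (0)
Last nonzero remainder: (480/169)b^2−(1440/169)b−1920/169. Dividing through by 480/169 gives the monic gcd b^2−3b−4.

b^2−3b−4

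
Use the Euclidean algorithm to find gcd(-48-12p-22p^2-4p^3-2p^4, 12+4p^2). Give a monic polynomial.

3+p^2

Euclidean algorithm in ℚ[p]:
  -2p^4-4p^3-22p^2-12p-48 = (-(1/2)p^2-p-4)(4p^2+12) + (0)
Last nonzero remainder: 4p^2+12. Dividing through by 4 gives the monic gcd p^2+3.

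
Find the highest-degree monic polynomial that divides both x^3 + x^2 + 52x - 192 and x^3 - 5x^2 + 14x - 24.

x - 3

Apply the Euclidean algorithm:
  x^3 + x^2 + 52x - 192 = (x^3 - 5x^2 + 14x - 24) + (6x^2 + 38x - 168)
  x^3 - 5x^2 + 14x - 24 = ((1/6)x - 17/9)(6x^2 + 38x - 168) + ((1024/9)x - 1024/3)
  6x^2 + 38x - 168 = ((27/512)x + 63/128)((1024/9)x - 1024/3) + (0)
Last nonzero remainder: (1024/9)x - 1024/3. Dividing through by 1024/9 gives the monic gcd x - 3.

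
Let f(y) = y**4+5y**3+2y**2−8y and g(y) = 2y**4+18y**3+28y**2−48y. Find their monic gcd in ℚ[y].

By polynomial division,
  y**4+5y**3+2y**2−8y = (1/2)(2y**4+18y**3+28y**2−48y) + (−4y**3−12y**2+16y)
  2y**4+18y**3+28y**2−48y = (−(1/2)y−3)(−4y**3−12y**2+16y) + (0)
Last nonzero remainder: −4y**3−12y**2+16y. Dividing through by −4 gives the monic gcd y**3+3y**2−4y.

y**3+3y**2−4y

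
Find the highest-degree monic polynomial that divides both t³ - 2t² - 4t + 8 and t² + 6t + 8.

t + 2

Euclidean algorithm in ℚ[t]:
  t³ - 2t² - 4t + 8 = (t - 8)(t² + 6t + 8) + (36t + 72)
  t² + 6t + 8 = ((1/36)t + 1/9)(36t + 72) + (0)
Last nonzero remainder: 36t + 72. Dividing through by 36 gives the monic gcd t + 2.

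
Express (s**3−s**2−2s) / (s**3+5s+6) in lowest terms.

(s**2−2s)/(s**2−s+6)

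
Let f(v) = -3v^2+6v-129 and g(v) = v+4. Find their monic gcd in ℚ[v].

Apply the Euclidean algorithm:
  -3v^2+6v-129 = (-3v+18)(v+4) + (-201)
  v+4 = (-(1/201)v-4/201)(-201) + (0)
The last nonzero remainder is the constant -201, so the polynomials are coprime and gcd = 1.

1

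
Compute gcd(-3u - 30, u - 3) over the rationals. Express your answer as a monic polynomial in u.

1

Euclidean algorithm in ℚ[u]:
  -3u - 30 = (-3)(u - 3) + (-39)
  u - 3 = (-(1/39)u + 1/13)(-39) + (0)
The last nonzero remainder is the constant -39, so the polynomials are coprime and gcd = 1.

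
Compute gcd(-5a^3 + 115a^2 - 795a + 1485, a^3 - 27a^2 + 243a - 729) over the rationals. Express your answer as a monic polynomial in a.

Euclidean algorithm in ℚ[a]:
  -5a^3 + 115a^2 - 795a + 1485 = (-5)(a^3 - 27a^2 + 243a - 729) + (-20a^2 + 420a - 2160)
  a^3 - 27a^2 + 243a - 729 = (-(1/20)a + 3/10)(-20a^2 + 420a - 2160) + (9a - 81)
  -20a^2 + 420a - 2160 = (-(20/9)a + 80/3)(9a - 81) + (0)
Last nonzero remainder: 9a - 81. Dividing through by 9 gives the monic gcd a - 9.

a - 9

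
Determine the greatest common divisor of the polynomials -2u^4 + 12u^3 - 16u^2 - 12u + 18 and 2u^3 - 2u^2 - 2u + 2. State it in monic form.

u^2 - 1

By polynomial division,
  -2u^4 + 12u^3 - 16u^2 - 12u + 18 = (-u + 5)(2u^3 - 2u^2 - 2u + 2) + (-8u^2 + 8)
  2u^3 - 2u^2 - 2u + 2 = (-(1/4)u + 1/4)(-8u^2 + 8) + (0)
Last nonzero remainder: -8u^2 + 8. Dividing through by -8 gives the monic gcd u^2 - 1.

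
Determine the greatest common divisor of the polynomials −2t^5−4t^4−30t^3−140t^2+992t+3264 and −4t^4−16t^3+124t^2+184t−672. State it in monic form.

Apply the Euclidean algorithm:
  −2t^5−4t^4−30t^3−140t^2+992t+3264 = ((1/2)t−1)(−4t^4−16t^3+124t^2+184t−672) + (−108t^3−108t^2+1512t+2592)
  −4t^4−16t^3+124t^2+184t−672 = ((1/27)t+1/9)(−108t^3−108t^2+1512t+2592) + (80t^2−80t−960)
  −108t^3−108t^2+1512t+2592 = (−(27/20)t−27/10)(80t^2−80t−960) + (0)
Last nonzero remainder: 80t^2−80t−960. Dividing through by 80 gives the monic gcd t^2−t−12.

t^2−t−12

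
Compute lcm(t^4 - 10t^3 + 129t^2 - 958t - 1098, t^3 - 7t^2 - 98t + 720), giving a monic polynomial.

t^6 - 8t^5 + 29t^4 + 100t^3 - 13334t^2 + 74444t + 87840

By polynomial division,
  t^4 - 10t^3 + 129t^2 - 958t - 1098 = (t - 3)(t^3 - 7t^2 - 98t + 720) + (206t^2 - 1972t + 1062)
  t^3 - 7t^2 - 98t + 720 = ((1/206)t + 265/21218)(206t^2 - 1972t + 1062) + (-(833085/10609)t + 7497765/10609)
  206t^2 - 1972t + 1062 = (-(2185454/833085)t + 1251862/833085)(-(833085/10609)t + 7497765/10609) + (0)
Last nonzero remainder: -(833085/10609)t + 7497765/10609. Dividing through by -833085/10609 gives the monic gcd t - 9.
Then lcm(f, g) = f·g / gcd(f, g); expanding and making the result monic gives the answer.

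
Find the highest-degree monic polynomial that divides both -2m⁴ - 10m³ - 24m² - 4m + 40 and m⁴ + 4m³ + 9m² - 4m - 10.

Repeated division with remainder:
  -2m⁴ - 10m³ - 24m² - 4m + 40 = (-2)(m⁴ + 4m³ + 9m² - 4m - 10) + (-2m³ - 6m² - 12m + 20)
  m⁴ + 4m³ + 9m² - 4m - 10 = (-(1/2)m - 1/2)(-2m³ - 6m² - 12m + 20) + (0)
Last nonzero remainder: -2m³ - 6m² - 12m + 20. Dividing through by -2 gives the monic gcd m³ + 3m² + 6m - 10.

m³ + 3m² + 6m - 10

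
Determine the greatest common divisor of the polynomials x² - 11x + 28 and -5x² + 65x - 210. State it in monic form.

x - 7

Apply the Euclidean algorithm:
  x² - 11x + 28 = (-1/5)(-5x² + 65x - 210) + (2x - 14)
  -5x² + 65x - 210 = (-(5/2)x + 15)(2x - 14) + (0)
Last nonzero remainder: 2x - 14. Dividing through by 2 gives the monic gcd x - 7.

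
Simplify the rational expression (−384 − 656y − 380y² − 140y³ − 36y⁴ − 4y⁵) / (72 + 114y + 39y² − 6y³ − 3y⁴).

(128 + 48y + 20y² + 4y³)/(−24 − 6y + 3y²)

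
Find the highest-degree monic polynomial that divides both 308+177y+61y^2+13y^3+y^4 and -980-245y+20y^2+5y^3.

28+11y+y^2

Repeated division with remainder:
  y^4+13y^3+61y^2+177y+308 = ((1/5)y+9/5)(5y^3+20y^2-245y-980) + (74y^2+814y+2072)
  5y^3+20y^2-245y-980 = ((5/74)y-35/74)(74y^2+814y+2072) + (0)
Last nonzero remainder: 74y^2+814y+2072. Dividing through by 74 gives the monic gcd y^2+11y+28.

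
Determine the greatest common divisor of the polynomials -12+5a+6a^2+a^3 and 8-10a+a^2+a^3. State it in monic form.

Euclidean algorithm in ℚ[a]:
  a^3+6a^2+5a-12 = (a^3+a^2-10a+8) + (5a^2+15a-20)
  a^3+a^2-10a+8 = ((1/5)a-2/5)(5a^2+15a-20) + (0)
Last nonzero remainder: 5a^2+15a-20. Dividing through by 5 gives the monic gcd a^2+3a-4.

-4+3a+a^2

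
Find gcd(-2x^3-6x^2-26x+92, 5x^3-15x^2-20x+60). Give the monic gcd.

x-2

Apply the Euclidean algorithm:
  -2x^3-6x^2-26x+92 = (-2/5)(5x^3-15x^2-20x+60) + (-12x^2-34x+116)
  5x^3-15x^2-20x+60 = (-(5/12)x+175/72)(-12x^2-34x+116) + ((3995/36)x-3995/18)
  -12x^2-34x+116 = (-(432/3995)x-2088/3995)((3995/36)x-3995/18) + (0)
Last nonzero remainder: (3995/36)x-3995/18. Dividing through by 3995/36 gives the monic gcd x-2.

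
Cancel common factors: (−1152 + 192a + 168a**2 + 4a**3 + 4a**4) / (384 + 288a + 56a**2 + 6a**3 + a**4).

(−24 + 4a + 4a**2)/(8 + 6a + a**2)

By polynomial division,
  4a**4 + 4a**3 + 168a**2 + 192a − 1152 = (4)(a**4 + 6a**3 + 56a**2 + 288a + 384) + (−20a**3 − 56a**2 − 960a − 2688)
  a**4 + 6a**3 + 56a**2 + 288a + 384 = (−(1/20)a − 4/25)(−20a**3 − 56a**2 − 960a − 2688) + (−(24/25)a**2 − 1152/25)
  −20a**3 − 56a**2 − 960a − 2688 = ((125/6)a + 175/3)(−(24/25)a**2 − 1152/25) + (0)
Last nonzero remainder: −(24/25)a**2 − 1152/25. Dividing through by −24/25 gives the monic gcd a**2 + 48.
Cancel a**2 + 48 from numerator and denominator to get the reduced form.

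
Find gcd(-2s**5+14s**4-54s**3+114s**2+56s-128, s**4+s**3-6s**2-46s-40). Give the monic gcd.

s**2-3s-4

By polynomial division,
  -2s**5+14s**4-54s**3+114s**2+56s-128 = (-2s+16)(s**4+s**3-6s**2-46s-40) + (-82s**3+118s**2+712s+512)
  s**4+s**3-6s**2-46s-40 = (-(1/82)s-50/1681)(-82s**3+118s**2+712s+512) + ((10410/1681)s**2-(31230/1681)s-41640/1681)
  -82s**3+118s**2+712s+512 = (-(68921/5205)s-107584/5205)((10410/1681)s**2-(31230/1681)s-41640/1681) + (0)
Last nonzero remainder: (10410/1681)s**2-(31230/1681)s-41640/1681. Dividing through by 10410/1681 gives the monic gcd s**2-3s-4.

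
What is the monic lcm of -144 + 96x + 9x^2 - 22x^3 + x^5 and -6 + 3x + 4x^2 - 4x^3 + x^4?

288 - 48x - 258x^2 + 131x^3 + 31x^4 - 24x^5 - x^6 + x^7

Apply the Euclidean algorithm:
  x^5 - 22x^3 + 9x^2 + 96x - 144 = (x + 4)(x^4 - 4x^3 + 4x^2 + 3x - 6) + (-10x^3 - 10x^2 + 90x - 120)
  x^4 - 4x^3 + 4x^2 + 3x - 6 = (-(1/10)x + 1/2)(-10x^3 - 10x^2 + 90x - 120) + (18x^2 - 54x + 54)
  -10x^3 - 10x^2 + 90x - 120 = (-(5/9)x - 20/9)(18x^2 - 54x + 54) + (0)
Last nonzero remainder: 18x^2 - 54x + 54. Dividing through by 18 gives the monic gcd x^2 - 3x + 3.
Then lcm(f, g) = f·g / gcd(f, g); expanding and making the result monic gives the answer.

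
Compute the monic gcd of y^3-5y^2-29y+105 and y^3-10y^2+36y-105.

y-7

By polynomial division,
  y^3-5y^2-29y+105 = (y^3-10y^2+36y-105) + (5y^2-65y+210)
  y^3-10y^2+36y-105 = ((1/5)y+3/5)(5y^2-65y+210) + (33y-231)
  5y^2-65y+210 = ((5/33)y-10/11)(33y-231) + (0)
Last nonzero remainder: 33y-231. Dividing through by 33 gives the monic gcd y-7.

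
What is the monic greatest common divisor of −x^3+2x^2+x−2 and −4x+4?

x−1

Repeated division with remainder:
  −x^3+2x^2+x−2 = ((1/4)x^2−(1/4)x−1/2)(−4x+4) + (0)
Last nonzero remainder: −4x+4. Dividing through by −4 gives the monic gcd x−1.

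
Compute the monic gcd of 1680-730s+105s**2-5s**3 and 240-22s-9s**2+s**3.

48-14s+s**2

Euclidean algorithm in ℚ[s]:
  -5s**3+105s**2-730s+1680 = (-5)(s**3-9s**2-22s+240) + (60s**2-840s+2880)
  s**3-9s**2-22s+240 = ((1/60)s+1/12)(60s**2-840s+2880) + (0)
Last nonzero remainder: 60s**2-840s+2880. Dividing through by 60 gives the monic gcd s**2-14s+48.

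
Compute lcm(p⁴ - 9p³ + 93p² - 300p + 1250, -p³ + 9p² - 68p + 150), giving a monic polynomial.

p⁵ - 12p⁴ + 120p³ - 579p² + 2150p - 3750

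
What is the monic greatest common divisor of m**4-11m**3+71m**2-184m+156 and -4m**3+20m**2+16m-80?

m-2

By polynomial division,
  m**4-11m**3+71m**2-184m+156 = (-(1/4)m+3/2)(-4m**3+20m**2+16m-80) + (45m**2-228m+276)
  -4m**3+20m**2+16m-80 = (-(4/45)m-4/675)(45m**2-228m+276) + ((8816/225)m-17632/225)
  45m**2-228m+276 = ((10125/8816)m-15525/4408)((8816/225)m-17632/225) + (0)
Last nonzero remainder: (8816/225)m-17632/225. Dividing through by 8816/225 gives the monic gcd m-2.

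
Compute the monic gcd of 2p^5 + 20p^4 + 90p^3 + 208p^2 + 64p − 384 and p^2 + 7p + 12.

p^2 + 7p + 12

Apply the Euclidean algorithm:
  2p^5 + 20p^4 + 90p^3 + 208p^2 + 64p − 384 = (2p^3 + 6p^2 + 24p − 32)(p^2 + 7p + 12) + (0)
The last nonzero remainder p^2 + 7p + 12 is already monic.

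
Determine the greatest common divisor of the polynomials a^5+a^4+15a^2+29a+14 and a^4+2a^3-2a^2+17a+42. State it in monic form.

a^3-a^2+a+14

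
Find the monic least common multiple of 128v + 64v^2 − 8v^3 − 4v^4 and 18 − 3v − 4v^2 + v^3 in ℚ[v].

−288v + 48v^2 + 82v^3 − 19v^4 − 4v^5 + v^6

By polynomial division,
  −4v^4 − 8v^3 + 64v^2 + 128v = (−4v − 24)(v^3 − 4v^2 − 3v + 18) + (−44v^2 + 128v + 432)
  v^3 − 4v^2 − 3v + 18 = (−(1/44)v + 3/121)(−44v^2 + 128v + 432) + ((441/121)v + 882/121)
  −44v^2 + 128v + 432 = (−(5324/441)v + 2904/49)((441/121)v + 882/121) + (0)
Last nonzero remainder: (441/121)v + 882/121. Dividing through by 441/121 gives the monic gcd v + 2.
Then lcm(f, g) = f·g / gcd(f, g); expanding and making the result monic gives the answer.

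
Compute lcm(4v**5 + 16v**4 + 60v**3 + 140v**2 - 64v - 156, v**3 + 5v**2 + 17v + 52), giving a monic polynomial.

v**6 + 8v**5 + 31v**4 + 95v**3 + 124v**2 - 103v - 156

Repeated division with remainder:
  4v**5 + 16v**4 + 60v**3 + 140v**2 - 64v - 156 = (4v**2 - 4v + 12)(v**3 + 5v**2 + 17v + 52) + (-60v**2 - 60v - 780)
  v**3 + 5v**2 + 17v + 52 = (-(1/60)v - 1/15)(-60v**2 - 60v - 780) + (0)
Last nonzero remainder: -60v**2 - 60v - 780. Dividing through by -60 gives the monic gcd v**2 + v + 13.
Then lcm(f, g) = f·g / gcd(f, g); expanding and making the result monic gives the answer.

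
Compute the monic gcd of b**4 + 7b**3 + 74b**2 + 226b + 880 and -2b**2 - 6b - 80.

b**2 + 3b + 40

Euclidean algorithm in ℚ[b]:
  b**4 + 7b**3 + 74b**2 + 226b + 880 = (-(1/2)b**2 - 2b - 11)(-2b**2 - 6b - 80) + (0)
Last nonzero remainder: -2b**2 - 6b - 80. Dividing through by -2 gives the monic gcd b**2 + 3b + 40.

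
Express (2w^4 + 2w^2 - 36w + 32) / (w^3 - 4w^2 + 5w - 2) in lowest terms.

By polynomial division,
  2w^4 + 2w^2 - 36w + 32 = (2w + 8)(w^3 - 4w^2 + 5w - 2) + (24w^2 - 72w + 48)
  w^3 - 4w^2 + 5w - 2 = ((1/24)w - 1/24)(24w^2 - 72w + 48) + (0)
Last nonzero remainder: 24w^2 - 72w + 48. Dividing through by 24 gives the monic gcd w^2 - 3w + 2.
Cancel w^2 - 3w + 2 from numerator and denominator to get the reduced form.

(2w^2 + 6w + 16)/(w - 1)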